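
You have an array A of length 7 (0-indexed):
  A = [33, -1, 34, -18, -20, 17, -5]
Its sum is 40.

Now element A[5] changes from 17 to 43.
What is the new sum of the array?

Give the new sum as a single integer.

Old value at index 5: 17
New value at index 5: 43
Delta = 43 - 17 = 26
New sum = old_sum + delta = 40 + (26) = 66

Answer: 66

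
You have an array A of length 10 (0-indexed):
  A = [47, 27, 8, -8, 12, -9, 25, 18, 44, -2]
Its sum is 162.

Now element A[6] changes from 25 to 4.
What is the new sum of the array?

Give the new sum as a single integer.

Answer: 141

Derivation:
Old value at index 6: 25
New value at index 6: 4
Delta = 4 - 25 = -21
New sum = old_sum + delta = 162 + (-21) = 141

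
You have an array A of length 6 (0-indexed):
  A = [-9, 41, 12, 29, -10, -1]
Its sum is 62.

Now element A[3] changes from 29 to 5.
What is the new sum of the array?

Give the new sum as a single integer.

Answer: 38

Derivation:
Old value at index 3: 29
New value at index 3: 5
Delta = 5 - 29 = -24
New sum = old_sum + delta = 62 + (-24) = 38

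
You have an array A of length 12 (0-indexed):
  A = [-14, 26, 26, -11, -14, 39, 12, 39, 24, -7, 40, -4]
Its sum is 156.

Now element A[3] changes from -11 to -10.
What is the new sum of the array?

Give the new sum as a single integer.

Old value at index 3: -11
New value at index 3: -10
Delta = -10 - -11 = 1
New sum = old_sum + delta = 156 + (1) = 157

Answer: 157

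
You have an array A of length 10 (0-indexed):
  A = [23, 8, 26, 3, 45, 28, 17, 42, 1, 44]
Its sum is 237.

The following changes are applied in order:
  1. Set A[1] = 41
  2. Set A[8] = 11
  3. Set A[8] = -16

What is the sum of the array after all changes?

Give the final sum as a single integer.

Initial sum: 237
Change 1: A[1] 8 -> 41, delta = 33, sum = 270
Change 2: A[8] 1 -> 11, delta = 10, sum = 280
Change 3: A[8] 11 -> -16, delta = -27, sum = 253

Answer: 253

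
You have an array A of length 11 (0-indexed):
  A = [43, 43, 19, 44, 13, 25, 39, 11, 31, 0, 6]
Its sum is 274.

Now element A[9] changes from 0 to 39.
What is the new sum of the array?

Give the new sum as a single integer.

Answer: 313

Derivation:
Old value at index 9: 0
New value at index 9: 39
Delta = 39 - 0 = 39
New sum = old_sum + delta = 274 + (39) = 313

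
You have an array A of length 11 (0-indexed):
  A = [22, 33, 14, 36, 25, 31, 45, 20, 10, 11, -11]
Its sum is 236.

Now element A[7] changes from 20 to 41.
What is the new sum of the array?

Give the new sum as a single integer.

Answer: 257

Derivation:
Old value at index 7: 20
New value at index 7: 41
Delta = 41 - 20 = 21
New sum = old_sum + delta = 236 + (21) = 257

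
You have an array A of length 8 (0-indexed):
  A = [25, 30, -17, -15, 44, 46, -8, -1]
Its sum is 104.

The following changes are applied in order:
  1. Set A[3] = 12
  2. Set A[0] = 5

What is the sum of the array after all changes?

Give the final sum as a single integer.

Initial sum: 104
Change 1: A[3] -15 -> 12, delta = 27, sum = 131
Change 2: A[0] 25 -> 5, delta = -20, sum = 111

Answer: 111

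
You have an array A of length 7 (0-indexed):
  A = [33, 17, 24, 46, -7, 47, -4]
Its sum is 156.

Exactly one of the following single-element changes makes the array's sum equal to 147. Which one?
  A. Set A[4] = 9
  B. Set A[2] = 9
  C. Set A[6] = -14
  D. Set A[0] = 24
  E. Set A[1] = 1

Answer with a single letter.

Option A: A[4] -7->9, delta=16, new_sum=156+(16)=172
Option B: A[2] 24->9, delta=-15, new_sum=156+(-15)=141
Option C: A[6] -4->-14, delta=-10, new_sum=156+(-10)=146
Option D: A[0] 33->24, delta=-9, new_sum=156+(-9)=147 <-- matches target
Option E: A[1] 17->1, delta=-16, new_sum=156+(-16)=140

Answer: D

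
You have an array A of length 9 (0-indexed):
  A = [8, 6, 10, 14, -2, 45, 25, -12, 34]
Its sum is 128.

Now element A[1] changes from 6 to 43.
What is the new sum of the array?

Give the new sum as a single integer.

Old value at index 1: 6
New value at index 1: 43
Delta = 43 - 6 = 37
New sum = old_sum + delta = 128 + (37) = 165

Answer: 165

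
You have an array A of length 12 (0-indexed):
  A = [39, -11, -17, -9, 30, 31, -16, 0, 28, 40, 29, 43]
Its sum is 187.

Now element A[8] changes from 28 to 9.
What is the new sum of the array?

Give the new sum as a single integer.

Old value at index 8: 28
New value at index 8: 9
Delta = 9 - 28 = -19
New sum = old_sum + delta = 187 + (-19) = 168

Answer: 168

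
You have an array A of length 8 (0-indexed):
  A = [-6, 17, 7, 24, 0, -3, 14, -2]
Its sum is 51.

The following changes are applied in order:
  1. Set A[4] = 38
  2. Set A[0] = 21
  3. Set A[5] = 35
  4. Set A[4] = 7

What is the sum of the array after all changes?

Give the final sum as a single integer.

Initial sum: 51
Change 1: A[4] 0 -> 38, delta = 38, sum = 89
Change 2: A[0] -6 -> 21, delta = 27, sum = 116
Change 3: A[5] -3 -> 35, delta = 38, sum = 154
Change 4: A[4] 38 -> 7, delta = -31, sum = 123

Answer: 123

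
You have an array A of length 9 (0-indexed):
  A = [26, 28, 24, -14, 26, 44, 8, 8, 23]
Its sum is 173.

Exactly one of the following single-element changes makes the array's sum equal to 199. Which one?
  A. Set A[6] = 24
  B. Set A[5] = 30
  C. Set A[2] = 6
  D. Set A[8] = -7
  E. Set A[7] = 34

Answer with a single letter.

Answer: E

Derivation:
Option A: A[6] 8->24, delta=16, new_sum=173+(16)=189
Option B: A[5] 44->30, delta=-14, new_sum=173+(-14)=159
Option C: A[2] 24->6, delta=-18, new_sum=173+(-18)=155
Option D: A[8] 23->-7, delta=-30, new_sum=173+(-30)=143
Option E: A[7] 8->34, delta=26, new_sum=173+(26)=199 <-- matches target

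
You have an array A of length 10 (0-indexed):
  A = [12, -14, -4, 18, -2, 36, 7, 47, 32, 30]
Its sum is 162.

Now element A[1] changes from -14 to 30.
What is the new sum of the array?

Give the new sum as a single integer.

Answer: 206

Derivation:
Old value at index 1: -14
New value at index 1: 30
Delta = 30 - -14 = 44
New sum = old_sum + delta = 162 + (44) = 206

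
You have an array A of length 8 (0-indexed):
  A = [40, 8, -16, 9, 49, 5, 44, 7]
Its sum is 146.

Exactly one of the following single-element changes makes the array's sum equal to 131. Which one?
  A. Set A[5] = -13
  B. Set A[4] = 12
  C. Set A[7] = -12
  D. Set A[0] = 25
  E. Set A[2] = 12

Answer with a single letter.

Answer: D

Derivation:
Option A: A[5] 5->-13, delta=-18, new_sum=146+(-18)=128
Option B: A[4] 49->12, delta=-37, new_sum=146+(-37)=109
Option C: A[7] 7->-12, delta=-19, new_sum=146+(-19)=127
Option D: A[0] 40->25, delta=-15, new_sum=146+(-15)=131 <-- matches target
Option E: A[2] -16->12, delta=28, new_sum=146+(28)=174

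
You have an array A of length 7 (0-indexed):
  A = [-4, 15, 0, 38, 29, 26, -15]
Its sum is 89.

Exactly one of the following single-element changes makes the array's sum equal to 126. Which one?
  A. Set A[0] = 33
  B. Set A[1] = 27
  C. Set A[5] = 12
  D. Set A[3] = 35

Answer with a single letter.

Option A: A[0] -4->33, delta=37, new_sum=89+(37)=126 <-- matches target
Option B: A[1] 15->27, delta=12, new_sum=89+(12)=101
Option C: A[5] 26->12, delta=-14, new_sum=89+(-14)=75
Option D: A[3] 38->35, delta=-3, new_sum=89+(-3)=86

Answer: A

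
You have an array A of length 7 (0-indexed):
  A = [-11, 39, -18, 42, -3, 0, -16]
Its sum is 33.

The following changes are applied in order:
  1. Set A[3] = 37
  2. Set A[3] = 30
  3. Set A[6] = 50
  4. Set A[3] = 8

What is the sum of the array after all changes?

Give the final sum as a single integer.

Initial sum: 33
Change 1: A[3] 42 -> 37, delta = -5, sum = 28
Change 2: A[3] 37 -> 30, delta = -7, sum = 21
Change 3: A[6] -16 -> 50, delta = 66, sum = 87
Change 4: A[3] 30 -> 8, delta = -22, sum = 65

Answer: 65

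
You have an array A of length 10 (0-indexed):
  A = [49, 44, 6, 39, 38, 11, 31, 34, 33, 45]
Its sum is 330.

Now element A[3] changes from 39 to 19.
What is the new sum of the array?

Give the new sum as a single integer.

Answer: 310

Derivation:
Old value at index 3: 39
New value at index 3: 19
Delta = 19 - 39 = -20
New sum = old_sum + delta = 330 + (-20) = 310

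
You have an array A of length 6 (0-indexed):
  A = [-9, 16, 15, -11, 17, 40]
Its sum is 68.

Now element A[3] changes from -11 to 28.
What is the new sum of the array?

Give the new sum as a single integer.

Old value at index 3: -11
New value at index 3: 28
Delta = 28 - -11 = 39
New sum = old_sum + delta = 68 + (39) = 107

Answer: 107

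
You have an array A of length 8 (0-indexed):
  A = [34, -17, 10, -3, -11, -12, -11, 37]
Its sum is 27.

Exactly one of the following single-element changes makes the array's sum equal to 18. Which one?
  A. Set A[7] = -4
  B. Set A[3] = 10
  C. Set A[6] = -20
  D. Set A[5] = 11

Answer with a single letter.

Answer: C

Derivation:
Option A: A[7] 37->-4, delta=-41, new_sum=27+(-41)=-14
Option B: A[3] -3->10, delta=13, new_sum=27+(13)=40
Option C: A[6] -11->-20, delta=-9, new_sum=27+(-9)=18 <-- matches target
Option D: A[5] -12->11, delta=23, new_sum=27+(23)=50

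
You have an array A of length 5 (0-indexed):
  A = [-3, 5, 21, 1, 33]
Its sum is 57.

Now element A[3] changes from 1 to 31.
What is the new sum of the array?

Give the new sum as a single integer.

Old value at index 3: 1
New value at index 3: 31
Delta = 31 - 1 = 30
New sum = old_sum + delta = 57 + (30) = 87

Answer: 87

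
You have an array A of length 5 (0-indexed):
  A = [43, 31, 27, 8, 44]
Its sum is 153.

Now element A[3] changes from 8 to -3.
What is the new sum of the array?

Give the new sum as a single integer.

Old value at index 3: 8
New value at index 3: -3
Delta = -3 - 8 = -11
New sum = old_sum + delta = 153 + (-11) = 142

Answer: 142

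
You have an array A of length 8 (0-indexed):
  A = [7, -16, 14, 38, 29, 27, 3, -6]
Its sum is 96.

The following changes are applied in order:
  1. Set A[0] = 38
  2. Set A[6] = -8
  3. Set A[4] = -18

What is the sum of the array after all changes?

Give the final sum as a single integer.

Answer: 69

Derivation:
Initial sum: 96
Change 1: A[0] 7 -> 38, delta = 31, sum = 127
Change 2: A[6] 3 -> -8, delta = -11, sum = 116
Change 3: A[4] 29 -> -18, delta = -47, sum = 69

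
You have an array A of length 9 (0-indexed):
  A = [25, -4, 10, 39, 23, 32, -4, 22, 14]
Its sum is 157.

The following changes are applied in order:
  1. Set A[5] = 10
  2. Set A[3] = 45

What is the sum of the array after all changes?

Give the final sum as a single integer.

Answer: 141

Derivation:
Initial sum: 157
Change 1: A[5] 32 -> 10, delta = -22, sum = 135
Change 2: A[3] 39 -> 45, delta = 6, sum = 141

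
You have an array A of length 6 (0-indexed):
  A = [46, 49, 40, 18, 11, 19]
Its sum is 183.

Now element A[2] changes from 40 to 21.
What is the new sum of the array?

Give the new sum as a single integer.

Old value at index 2: 40
New value at index 2: 21
Delta = 21 - 40 = -19
New sum = old_sum + delta = 183 + (-19) = 164

Answer: 164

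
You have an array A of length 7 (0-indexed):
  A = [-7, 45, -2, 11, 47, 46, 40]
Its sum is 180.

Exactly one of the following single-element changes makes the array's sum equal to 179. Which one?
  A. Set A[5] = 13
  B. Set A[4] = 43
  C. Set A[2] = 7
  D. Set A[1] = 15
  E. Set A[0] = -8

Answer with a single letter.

Answer: E

Derivation:
Option A: A[5] 46->13, delta=-33, new_sum=180+(-33)=147
Option B: A[4] 47->43, delta=-4, new_sum=180+(-4)=176
Option C: A[2] -2->7, delta=9, new_sum=180+(9)=189
Option D: A[1] 45->15, delta=-30, new_sum=180+(-30)=150
Option E: A[0] -7->-8, delta=-1, new_sum=180+(-1)=179 <-- matches target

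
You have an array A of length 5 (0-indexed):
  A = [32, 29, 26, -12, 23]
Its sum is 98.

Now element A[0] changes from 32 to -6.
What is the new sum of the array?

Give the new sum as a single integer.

Answer: 60

Derivation:
Old value at index 0: 32
New value at index 0: -6
Delta = -6 - 32 = -38
New sum = old_sum + delta = 98 + (-38) = 60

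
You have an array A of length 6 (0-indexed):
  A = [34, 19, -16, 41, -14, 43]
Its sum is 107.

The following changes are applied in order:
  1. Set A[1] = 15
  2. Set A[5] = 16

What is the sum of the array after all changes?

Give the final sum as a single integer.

Initial sum: 107
Change 1: A[1] 19 -> 15, delta = -4, sum = 103
Change 2: A[5] 43 -> 16, delta = -27, sum = 76

Answer: 76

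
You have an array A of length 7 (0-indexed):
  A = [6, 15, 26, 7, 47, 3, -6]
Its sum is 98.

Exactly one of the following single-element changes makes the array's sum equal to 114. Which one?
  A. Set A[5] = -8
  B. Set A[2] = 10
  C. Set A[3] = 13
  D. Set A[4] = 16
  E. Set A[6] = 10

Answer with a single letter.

Answer: E

Derivation:
Option A: A[5] 3->-8, delta=-11, new_sum=98+(-11)=87
Option B: A[2] 26->10, delta=-16, new_sum=98+(-16)=82
Option C: A[3] 7->13, delta=6, new_sum=98+(6)=104
Option D: A[4] 47->16, delta=-31, new_sum=98+(-31)=67
Option E: A[6] -6->10, delta=16, new_sum=98+(16)=114 <-- matches target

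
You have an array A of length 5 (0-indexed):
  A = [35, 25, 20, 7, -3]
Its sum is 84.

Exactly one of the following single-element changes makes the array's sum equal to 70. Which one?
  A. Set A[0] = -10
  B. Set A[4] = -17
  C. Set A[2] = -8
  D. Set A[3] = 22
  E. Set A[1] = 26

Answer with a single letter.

Option A: A[0] 35->-10, delta=-45, new_sum=84+(-45)=39
Option B: A[4] -3->-17, delta=-14, new_sum=84+(-14)=70 <-- matches target
Option C: A[2] 20->-8, delta=-28, new_sum=84+(-28)=56
Option D: A[3] 7->22, delta=15, new_sum=84+(15)=99
Option E: A[1] 25->26, delta=1, new_sum=84+(1)=85

Answer: B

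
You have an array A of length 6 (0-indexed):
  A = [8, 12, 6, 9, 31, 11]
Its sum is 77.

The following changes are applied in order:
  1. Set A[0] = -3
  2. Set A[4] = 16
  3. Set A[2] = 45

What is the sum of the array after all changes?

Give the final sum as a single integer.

Initial sum: 77
Change 1: A[0] 8 -> -3, delta = -11, sum = 66
Change 2: A[4] 31 -> 16, delta = -15, sum = 51
Change 3: A[2] 6 -> 45, delta = 39, sum = 90

Answer: 90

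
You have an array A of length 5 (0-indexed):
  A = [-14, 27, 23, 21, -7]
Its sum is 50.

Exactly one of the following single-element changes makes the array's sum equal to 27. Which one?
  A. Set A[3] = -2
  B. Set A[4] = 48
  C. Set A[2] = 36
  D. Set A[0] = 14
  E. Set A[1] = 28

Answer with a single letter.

Option A: A[3] 21->-2, delta=-23, new_sum=50+(-23)=27 <-- matches target
Option B: A[4] -7->48, delta=55, new_sum=50+(55)=105
Option C: A[2] 23->36, delta=13, new_sum=50+(13)=63
Option D: A[0] -14->14, delta=28, new_sum=50+(28)=78
Option E: A[1] 27->28, delta=1, new_sum=50+(1)=51

Answer: A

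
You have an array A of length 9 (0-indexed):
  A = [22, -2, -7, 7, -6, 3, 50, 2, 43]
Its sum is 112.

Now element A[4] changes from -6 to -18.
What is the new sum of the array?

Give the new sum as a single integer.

Answer: 100

Derivation:
Old value at index 4: -6
New value at index 4: -18
Delta = -18 - -6 = -12
New sum = old_sum + delta = 112 + (-12) = 100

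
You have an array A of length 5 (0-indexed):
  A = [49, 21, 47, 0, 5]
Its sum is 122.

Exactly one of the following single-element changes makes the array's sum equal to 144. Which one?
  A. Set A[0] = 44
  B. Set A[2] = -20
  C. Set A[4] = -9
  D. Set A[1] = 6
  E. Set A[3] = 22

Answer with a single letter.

Option A: A[0] 49->44, delta=-5, new_sum=122+(-5)=117
Option B: A[2] 47->-20, delta=-67, new_sum=122+(-67)=55
Option C: A[4] 5->-9, delta=-14, new_sum=122+(-14)=108
Option D: A[1] 21->6, delta=-15, new_sum=122+(-15)=107
Option E: A[3] 0->22, delta=22, new_sum=122+(22)=144 <-- matches target

Answer: E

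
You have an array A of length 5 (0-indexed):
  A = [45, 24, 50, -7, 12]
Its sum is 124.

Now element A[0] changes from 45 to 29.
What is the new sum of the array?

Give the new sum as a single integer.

Answer: 108

Derivation:
Old value at index 0: 45
New value at index 0: 29
Delta = 29 - 45 = -16
New sum = old_sum + delta = 124 + (-16) = 108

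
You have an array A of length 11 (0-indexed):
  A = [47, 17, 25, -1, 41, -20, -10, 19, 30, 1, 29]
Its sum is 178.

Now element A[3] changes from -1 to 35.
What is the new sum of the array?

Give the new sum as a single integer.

Answer: 214

Derivation:
Old value at index 3: -1
New value at index 3: 35
Delta = 35 - -1 = 36
New sum = old_sum + delta = 178 + (36) = 214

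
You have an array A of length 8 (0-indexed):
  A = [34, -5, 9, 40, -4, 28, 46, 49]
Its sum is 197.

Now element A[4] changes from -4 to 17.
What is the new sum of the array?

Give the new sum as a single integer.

Answer: 218

Derivation:
Old value at index 4: -4
New value at index 4: 17
Delta = 17 - -4 = 21
New sum = old_sum + delta = 197 + (21) = 218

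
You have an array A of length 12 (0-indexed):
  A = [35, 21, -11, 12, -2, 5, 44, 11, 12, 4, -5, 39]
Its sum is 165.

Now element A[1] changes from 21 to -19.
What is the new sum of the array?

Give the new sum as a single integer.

Old value at index 1: 21
New value at index 1: -19
Delta = -19 - 21 = -40
New sum = old_sum + delta = 165 + (-40) = 125

Answer: 125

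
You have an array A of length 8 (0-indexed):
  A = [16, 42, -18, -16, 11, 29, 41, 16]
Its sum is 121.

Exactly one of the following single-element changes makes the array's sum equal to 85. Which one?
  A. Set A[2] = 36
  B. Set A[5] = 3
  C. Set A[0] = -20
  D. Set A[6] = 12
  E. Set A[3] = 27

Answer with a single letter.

Option A: A[2] -18->36, delta=54, new_sum=121+(54)=175
Option B: A[5] 29->3, delta=-26, new_sum=121+(-26)=95
Option C: A[0] 16->-20, delta=-36, new_sum=121+(-36)=85 <-- matches target
Option D: A[6] 41->12, delta=-29, new_sum=121+(-29)=92
Option E: A[3] -16->27, delta=43, new_sum=121+(43)=164

Answer: C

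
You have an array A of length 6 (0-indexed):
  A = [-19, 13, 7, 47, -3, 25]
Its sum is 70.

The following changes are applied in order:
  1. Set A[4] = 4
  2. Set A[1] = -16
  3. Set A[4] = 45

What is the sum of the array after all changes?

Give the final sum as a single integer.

Answer: 89

Derivation:
Initial sum: 70
Change 1: A[4] -3 -> 4, delta = 7, sum = 77
Change 2: A[1] 13 -> -16, delta = -29, sum = 48
Change 3: A[4] 4 -> 45, delta = 41, sum = 89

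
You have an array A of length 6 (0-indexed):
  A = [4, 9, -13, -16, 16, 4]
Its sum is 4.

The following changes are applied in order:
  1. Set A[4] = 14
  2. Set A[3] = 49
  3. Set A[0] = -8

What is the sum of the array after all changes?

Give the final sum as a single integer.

Answer: 55

Derivation:
Initial sum: 4
Change 1: A[4] 16 -> 14, delta = -2, sum = 2
Change 2: A[3] -16 -> 49, delta = 65, sum = 67
Change 3: A[0] 4 -> -8, delta = -12, sum = 55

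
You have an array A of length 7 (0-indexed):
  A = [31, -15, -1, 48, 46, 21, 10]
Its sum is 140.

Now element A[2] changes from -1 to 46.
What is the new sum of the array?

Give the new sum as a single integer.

Old value at index 2: -1
New value at index 2: 46
Delta = 46 - -1 = 47
New sum = old_sum + delta = 140 + (47) = 187

Answer: 187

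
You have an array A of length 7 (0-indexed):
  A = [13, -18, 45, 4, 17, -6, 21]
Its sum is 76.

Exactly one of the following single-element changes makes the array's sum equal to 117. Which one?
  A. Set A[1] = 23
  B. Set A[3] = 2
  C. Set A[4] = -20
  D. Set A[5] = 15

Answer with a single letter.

Answer: A

Derivation:
Option A: A[1] -18->23, delta=41, new_sum=76+(41)=117 <-- matches target
Option B: A[3] 4->2, delta=-2, new_sum=76+(-2)=74
Option C: A[4] 17->-20, delta=-37, new_sum=76+(-37)=39
Option D: A[5] -6->15, delta=21, new_sum=76+(21)=97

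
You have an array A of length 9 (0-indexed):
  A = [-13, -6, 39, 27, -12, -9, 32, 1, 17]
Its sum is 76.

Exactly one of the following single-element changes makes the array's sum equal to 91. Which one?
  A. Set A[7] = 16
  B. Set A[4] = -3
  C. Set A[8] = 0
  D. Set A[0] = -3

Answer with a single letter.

Option A: A[7] 1->16, delta=15, new_sum=76+(15)=91 <-- matches target
Option B: A[4] -12->-3, delta=9, new_sum=76+(9)=85
Option C: A[8] 17->0, delta=-17, new_sum=76+(-17)=59
Option D: A[0] -13->-3, delta=10, new_sum=76+(10)=86

Answer: A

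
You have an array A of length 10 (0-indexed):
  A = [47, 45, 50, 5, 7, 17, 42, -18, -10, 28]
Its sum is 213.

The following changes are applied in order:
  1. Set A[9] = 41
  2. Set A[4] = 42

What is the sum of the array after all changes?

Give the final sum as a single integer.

Answer: 261

Derivation:
Initial sum: 213
Change 1: A[9] 28 -> 41, delta = 13, sum = 226
Change 2: A[4] 7 -> 42, delta = 35, sum = 261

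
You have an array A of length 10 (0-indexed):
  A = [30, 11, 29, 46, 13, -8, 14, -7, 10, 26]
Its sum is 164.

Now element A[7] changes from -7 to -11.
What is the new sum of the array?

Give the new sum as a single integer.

Answer: 160

Derivation:
Old value at index 7: -7
New value at index 7: -11
Delta = -11 - -7 = -4
New sum = old_sum + delta = 164 + (-4) = 160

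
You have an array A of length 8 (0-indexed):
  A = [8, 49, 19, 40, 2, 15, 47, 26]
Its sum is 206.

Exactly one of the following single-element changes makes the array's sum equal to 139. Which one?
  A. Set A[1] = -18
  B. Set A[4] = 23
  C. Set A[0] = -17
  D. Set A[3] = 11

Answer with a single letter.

Option A: A[1] 49->-18, delta=-67, new_sum=206+(-67)=139 <-- matches target
Option B: A[4] 2->23, delta=21, new_sum=206+(21)=227
Option C: A[0] 8->-17, delta=-25, new_sum=206+(-25)=181
Option D: A[3] 40->11, delta=-29, new_sum=206+(-29)=177

Answer: A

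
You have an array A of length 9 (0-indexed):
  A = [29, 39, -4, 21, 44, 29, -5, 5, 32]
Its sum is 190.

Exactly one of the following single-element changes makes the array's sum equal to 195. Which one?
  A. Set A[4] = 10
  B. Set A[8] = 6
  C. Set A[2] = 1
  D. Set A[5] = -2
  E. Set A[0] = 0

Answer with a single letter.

Answer: C

Derivation:
Option A: A[4] 44->10, delta=-34, new_sum=190+(-34)=156
Option B: A[8] 32->6, delta=-26, new_sum=190+(-26)=164
Option C: A[2] -4->1, delta=5, new_sum=190+(5)=195 <-- matches target
Option D: A[5] 29->-2, delta=-31, new_sum=190+(-31)=159
Option E: A[0] 29->0, delta=-29, new_sum=190+(-29)=161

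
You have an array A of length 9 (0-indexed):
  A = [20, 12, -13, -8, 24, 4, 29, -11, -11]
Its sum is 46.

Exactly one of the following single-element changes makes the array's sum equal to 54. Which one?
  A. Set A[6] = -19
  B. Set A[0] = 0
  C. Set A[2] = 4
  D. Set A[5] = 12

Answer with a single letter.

Option A: A[6] 29->-19, delta=-48, new_sum=46+(-48)=-2
Option B: A[0] 20->0, delta=-20, new_sum=46+(-20)=26
Option C: A[2] -13->4, delta=17, new_sum=46+(17)=63
Option D: A[5] 4->12, delta=8, new_sum=46+(8)=54 <-- matches target

Answer: D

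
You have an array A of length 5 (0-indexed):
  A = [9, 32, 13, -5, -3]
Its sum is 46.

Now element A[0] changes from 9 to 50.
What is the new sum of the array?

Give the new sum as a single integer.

Answer: 87

Derivation:
Old value at index 0: 9
New value at index 0: 50
Delta = 50 - 9 = 41
New sum = old_sum + delta = 46 + (41) = 87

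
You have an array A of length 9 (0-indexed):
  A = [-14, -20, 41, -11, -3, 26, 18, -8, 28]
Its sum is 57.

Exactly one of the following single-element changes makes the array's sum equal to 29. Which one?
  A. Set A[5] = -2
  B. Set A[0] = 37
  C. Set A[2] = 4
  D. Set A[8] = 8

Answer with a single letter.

Option A: A[5] 26->-2, delta=-28, new_sum=57+(-28)=29 <-- matches target
Option B: A[0] -14->37, delta=51, new_sum=57+(51)=108
Option C: A[2] 41->4, delta=-37, new_sum=57+(-37)=20
Option D: A[8] 28->8, delta=-20, new_sum=57+(-20)=37

Answer: A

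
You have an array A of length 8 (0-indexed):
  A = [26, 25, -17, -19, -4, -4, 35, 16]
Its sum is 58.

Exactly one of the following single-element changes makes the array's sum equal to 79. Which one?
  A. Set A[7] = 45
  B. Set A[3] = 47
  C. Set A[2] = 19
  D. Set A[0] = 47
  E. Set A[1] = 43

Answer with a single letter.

Answer: D

Derivation:
Option A: A[7] 16->45, delta=29, new_sum=58+(29)=87
Option B: A[3] -19->47, delta=66, new_sum=58+(66)=124
Option C: A[2] -17->19, delta=36, new_sum=58+(36)=94
Option D: A[0] 26->47, delta=21, new_sum=58+(21)=79 <-- matches target
Option E: A[1] 25->43, delta=18, new_sum=58+(18)=76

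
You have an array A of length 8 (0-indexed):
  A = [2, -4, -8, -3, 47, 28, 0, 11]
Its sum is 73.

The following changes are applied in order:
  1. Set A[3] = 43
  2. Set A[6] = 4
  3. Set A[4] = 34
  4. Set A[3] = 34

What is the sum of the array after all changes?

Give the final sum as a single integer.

Initial sum: 73
Change 1: A[3] -3 -> 43, delta = 46, sum = 119
Change 2: A[6] 0 -> 4, delta = 4, sum = 123
Change 3: A[4] 47 -> 34, delta = -13, sum = 110
Change 4: A[3] 43 -> 34, delta = -9, sum = 101

Answer: 101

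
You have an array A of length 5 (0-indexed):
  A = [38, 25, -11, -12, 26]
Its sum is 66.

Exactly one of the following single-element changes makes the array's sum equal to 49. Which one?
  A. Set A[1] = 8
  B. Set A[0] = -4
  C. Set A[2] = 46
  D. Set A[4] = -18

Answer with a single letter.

Option A: A[1] 25->8, delta=-17, new_sum=66+(-17)=49 <-- matches target
Option B: A[0] 38->-4, delta=-42, new_sum=66+(-42)=24
Option C: A[2] -11->46, delta=57, new_sum=66+(57)=123
Option D: A[4] 26->-18, delta=-44, new_sum=66+(-44)=22

Answer: A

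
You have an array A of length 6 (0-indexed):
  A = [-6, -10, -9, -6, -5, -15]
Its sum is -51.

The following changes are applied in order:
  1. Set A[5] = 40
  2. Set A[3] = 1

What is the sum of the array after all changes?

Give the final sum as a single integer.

Initial sum: -51
Change 1: A[5] -15 -> 40, delta = 55, sum = 4
Change 2: A[3] -6 -> 1, delta = 7, sum = 11

Answer: 11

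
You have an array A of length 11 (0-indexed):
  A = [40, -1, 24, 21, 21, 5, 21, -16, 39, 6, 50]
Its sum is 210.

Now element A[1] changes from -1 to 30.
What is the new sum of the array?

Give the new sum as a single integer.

Old value at index 1: -1
New value at index 1: 30
Delta = 30 - -1 = 31
New sum = old_sum + delta = 210 + (31) = 241

Answer: 241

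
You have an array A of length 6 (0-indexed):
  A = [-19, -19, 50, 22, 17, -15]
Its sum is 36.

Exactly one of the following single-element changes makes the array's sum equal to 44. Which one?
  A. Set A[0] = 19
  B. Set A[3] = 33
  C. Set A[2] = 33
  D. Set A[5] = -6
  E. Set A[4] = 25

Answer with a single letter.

Option A: A[0] -19->19, delta=38, new_sum=36+(38)=74
Option B: A[3] 22->33, delta=11, new_sum=36+(11)=47
Option C: A[2] 50->33, delta=-17, new_sum=36+(-17)=19
Option D: A[5] -15->-6, delta=9, new_sum=36+(9)=45
Option E: A[4] 17->25, delta=8, new_sum=36+(8)=44 <-- matches target

Answer: E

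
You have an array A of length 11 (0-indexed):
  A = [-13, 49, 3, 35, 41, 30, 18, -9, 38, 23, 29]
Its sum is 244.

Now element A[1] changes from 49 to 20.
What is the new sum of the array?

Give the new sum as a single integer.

Old value at index 1: 49
New value at index 1: 20
Delta = 20 - 49 = -29
New sum = old_sum + delta = 244 + (-29) = 215

Answer: 215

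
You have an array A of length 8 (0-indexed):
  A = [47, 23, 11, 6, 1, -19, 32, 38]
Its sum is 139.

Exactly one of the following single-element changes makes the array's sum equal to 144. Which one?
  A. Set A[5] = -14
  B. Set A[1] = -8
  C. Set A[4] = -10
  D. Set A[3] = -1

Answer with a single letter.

Answer: A

Derivation:
Option A: A[5] -19->-14, delta=5, new_sum=139+(5)=144 <-- matches target
Option B: A[1] 23->-8, delta=-31, new_sum=139+(-31)=108
Option C: A[4] 1->-10, delta=-11, new_sum=139+(-11)=128
Option D: A[3] 6->-1, delta=-7, new_sum=139+(-7)=132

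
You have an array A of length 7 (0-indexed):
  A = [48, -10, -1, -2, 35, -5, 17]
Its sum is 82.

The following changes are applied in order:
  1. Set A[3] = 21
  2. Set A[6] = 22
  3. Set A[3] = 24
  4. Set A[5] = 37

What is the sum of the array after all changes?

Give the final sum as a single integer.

Answer: 155

Derivation:
Initial sum: 82
Change 1: A[3] -2 -> 21, delta = 23, sum = 105
Change 2: A[6] 17 -> 22, delta = 5, sum = 110
Change 3: A[3] 21 -> 24, delta = 3, sum = 113
Change 4: A[5] -5 -> 37, delta = 42, sum = 155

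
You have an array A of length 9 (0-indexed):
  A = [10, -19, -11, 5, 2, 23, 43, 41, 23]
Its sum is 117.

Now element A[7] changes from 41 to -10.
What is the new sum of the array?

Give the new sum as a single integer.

Answer: 66

Derivation:
Old value at index 7: 41
New value at index 7: -10
Delta = -10 - 41 = -51
New sum = old_sum + delta = 117 + (-51) = 66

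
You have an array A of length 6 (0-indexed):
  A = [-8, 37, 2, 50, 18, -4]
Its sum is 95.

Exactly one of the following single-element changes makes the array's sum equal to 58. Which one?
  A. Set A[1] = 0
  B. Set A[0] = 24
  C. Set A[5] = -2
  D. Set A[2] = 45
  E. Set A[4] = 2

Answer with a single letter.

Answer: A

Derivation:
Option A: A[1] 37->0, delta=-37, new_sum=95+(-37)=58 <-- matches target
Option B: A[0] -8->24, delta=32, new_sum=95+(32)=127
Option C: A[5] -4->-2, delta=2, new_sum=95+(2)=97
Option D: A[2] 2->45, delta=43, new_sum=95+(43)=138
Option E: A[4] 18->2, delta=-16, new_sum=95+(-16)=79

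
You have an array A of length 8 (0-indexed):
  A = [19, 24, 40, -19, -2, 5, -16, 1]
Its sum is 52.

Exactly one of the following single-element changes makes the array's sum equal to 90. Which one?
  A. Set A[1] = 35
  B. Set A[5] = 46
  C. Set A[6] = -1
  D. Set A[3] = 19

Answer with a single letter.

Answer: D

Derivation:
Option A: A[1] 24->35, delta=11, new_sum=52+(11)=63
Option B: A[5] 5->46, delta=41, new_sum=52+(41)=93
Option C: A[6] -16->-1, delta=15, new_sum=52+(15)=67
Option D: A[3] -19->19, delta=38, new_sum=52+(38)=90 <-- matches target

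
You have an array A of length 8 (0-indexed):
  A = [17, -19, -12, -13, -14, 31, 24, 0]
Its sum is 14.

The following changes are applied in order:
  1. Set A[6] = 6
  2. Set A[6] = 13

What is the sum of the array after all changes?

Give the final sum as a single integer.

Answer: 3

Derivation:
Initial sum: 14
Change 1: A[6] 24 -> 6, delta = -18, sum = -4
Change 2: A[6] 6 -> 13, delta = 7, sum = 3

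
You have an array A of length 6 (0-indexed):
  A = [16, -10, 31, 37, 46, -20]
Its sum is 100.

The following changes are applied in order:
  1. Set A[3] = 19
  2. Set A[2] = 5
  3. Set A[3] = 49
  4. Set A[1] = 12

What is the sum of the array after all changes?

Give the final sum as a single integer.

Initial sum: 100
Change 1: A[3] 37 -> 19, delta = -18, sum = 82
Change 2: A[2] 31 -> 5, delta = -26, sum = 56
Change 3: A[3] 19 -> 49, delta = 30, sum = 86
Change 4: A[1] -10 -> 12, delta = 22, sum = 108

Answer: 108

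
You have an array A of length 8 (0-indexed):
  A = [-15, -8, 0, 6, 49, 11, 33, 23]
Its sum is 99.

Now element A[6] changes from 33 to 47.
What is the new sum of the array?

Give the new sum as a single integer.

Answer: 113

Derivation:
Old value at index 6: 33
New value at index 6: 47
Delta = 47 - 33 = 14
New sum = old_sum + delta = 99 + (14) = 113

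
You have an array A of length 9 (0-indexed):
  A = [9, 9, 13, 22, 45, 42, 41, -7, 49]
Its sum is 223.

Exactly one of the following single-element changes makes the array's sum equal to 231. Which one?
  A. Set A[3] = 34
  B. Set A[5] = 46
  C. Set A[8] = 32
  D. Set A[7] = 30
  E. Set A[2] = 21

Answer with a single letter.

Option A: A[3] 22->34, delta=12, new_sum=223+(12)=235
Option B: A[5] 42->46, delta=4, new_sum=223+(4)=227
Option C: A[8] 49->32, delta=-17, new_sum=223+(-17)=206
Option D: A[7] -7->30, delta=37, new_sum=223+(37)=260
Option E: A[2] 13->21, delta=8, new_sum=223+(8)=231 <-- matches target

Answer: E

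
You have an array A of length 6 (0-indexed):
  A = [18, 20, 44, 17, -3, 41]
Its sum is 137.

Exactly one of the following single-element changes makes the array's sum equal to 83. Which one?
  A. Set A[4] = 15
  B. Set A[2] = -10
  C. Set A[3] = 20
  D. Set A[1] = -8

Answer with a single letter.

Option A: A[4] -3->15, delta=18, new_sum=137+(18)=155
Option B: A[2] 44->-10, delta=-54, new_sum=137+(-54)=83 <-- matches target
Option C: A[3] 17->20, delta=3, new_sum=137+(3)=140
Option D: A[1] 20->-8, delta=-28, new_sum=137+(-28)=109

Answer: B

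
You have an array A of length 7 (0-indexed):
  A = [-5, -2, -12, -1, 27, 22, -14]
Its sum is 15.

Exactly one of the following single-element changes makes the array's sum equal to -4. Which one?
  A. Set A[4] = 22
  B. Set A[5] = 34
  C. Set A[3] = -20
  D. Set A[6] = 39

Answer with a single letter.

Answer: C

Derivation:
Option A: A[4] 27->22, delta=-5, new_sum=15+(-5)=10
Option B: A[5] 22->34, delta=12, new_sum=15+(12)=27
Option C: A[3] -1->-20, delta=-19, new_sum=15+(-19)=-4 <-- matches target
Option D: A[6] -14->39, delta=53, new_sum=15+(53)=68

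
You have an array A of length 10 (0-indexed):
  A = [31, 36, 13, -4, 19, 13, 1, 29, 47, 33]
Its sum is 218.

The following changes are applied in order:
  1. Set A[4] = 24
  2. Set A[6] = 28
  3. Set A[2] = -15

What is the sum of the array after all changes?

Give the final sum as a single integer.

Answer: 222

Derivation:
Initial sum: 218
Change 1: A[4] 19 -> 24, delta = 5, sum = 223
Change 2: A[6] 1 -> 28, delta = 27, sum = 250
Change 3: A[2] 13 -> -15, delta = -28, sum = 222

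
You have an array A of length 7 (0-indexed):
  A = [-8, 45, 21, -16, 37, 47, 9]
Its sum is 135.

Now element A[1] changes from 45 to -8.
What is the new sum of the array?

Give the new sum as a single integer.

Answer: 82

Derivation:
Old value at index 1: 45
New value at index 1: -8
Delta = -8 - 45 = -53
New sum = old_sum + delta = 135 + (-53) = 82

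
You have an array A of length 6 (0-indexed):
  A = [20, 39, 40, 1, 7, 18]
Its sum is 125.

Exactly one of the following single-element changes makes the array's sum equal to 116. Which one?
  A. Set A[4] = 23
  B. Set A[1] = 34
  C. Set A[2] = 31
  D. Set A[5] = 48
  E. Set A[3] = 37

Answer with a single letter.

Answer: C

Derivation:
Option A: A[4] 7->23, delta=16, new_sum=125+(16)=141
Option B: A[1] 39->34, delta=-5, new_sum=125+(-5)=120
Option C: A[2] 40->31, delta=-9, new_sum=125+(-9)=116 <-- matches target
Option D: A[5] 18->48, delta=30, new_sum=125+(30)=155
Option E: A[3] 1->37, delta=36, new_sum=125+(36)=161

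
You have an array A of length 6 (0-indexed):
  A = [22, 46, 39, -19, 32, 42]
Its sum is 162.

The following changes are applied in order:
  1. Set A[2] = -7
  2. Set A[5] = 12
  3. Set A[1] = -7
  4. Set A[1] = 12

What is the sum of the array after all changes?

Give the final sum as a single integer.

Answer: 52

Derivation:
Initial sum: 162
Change 1: A[2] 39 -> -7, delta = -46, sum = 116
Change 2: A[5] 42 -> 12, delta = -30, sum = 86
Change 3: A[1] 46 -> -7, delta = -53, sum = 33
Change 4: A[1] -7 -> 12, delta = 19, sum = 52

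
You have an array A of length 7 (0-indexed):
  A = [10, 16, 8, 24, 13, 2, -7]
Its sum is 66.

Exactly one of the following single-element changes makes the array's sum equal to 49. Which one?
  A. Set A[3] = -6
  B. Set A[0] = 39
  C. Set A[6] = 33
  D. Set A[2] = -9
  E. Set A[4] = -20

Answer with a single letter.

Option A: A[3] 24->-6, delta=-30, new_sum=66+(-30)=36
Option B: A[0] 10->39, delta=29, new_sum=66+(29)=95
Option C: A[6] -7->33, delta=40, new_sum=66+(40)=106
Option D: A[2] 8->-9, delta=-17, new_sum=66+(-17)=49 <-- matches target
Option E: A[4] 13->-20, delta=-33, new_sum=66+(-33)=33

Answer: D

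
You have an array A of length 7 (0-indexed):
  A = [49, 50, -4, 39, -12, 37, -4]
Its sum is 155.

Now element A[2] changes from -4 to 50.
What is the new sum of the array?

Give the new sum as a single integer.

Answer: 209

Derivation:
Old value at index 2: -4
New value at index 2: 50
Delta = 50 - -4 = 54
New sum = old_sum + delta = 155 + (54) = 209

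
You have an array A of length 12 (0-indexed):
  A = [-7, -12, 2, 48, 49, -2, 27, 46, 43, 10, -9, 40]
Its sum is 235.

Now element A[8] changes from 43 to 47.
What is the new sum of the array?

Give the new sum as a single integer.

Old value at index 8: 43
New value at index 8: 47
Delta = 47 - 43 = 4
New sum = old_sum + delta = 235 + (4) = 239

Answer: 239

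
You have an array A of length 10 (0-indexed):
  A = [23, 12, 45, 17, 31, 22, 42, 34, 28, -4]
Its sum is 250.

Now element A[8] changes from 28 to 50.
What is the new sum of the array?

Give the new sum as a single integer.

Old value at index 8: 28
New value at index 8: 50
Delta = 50 - 28 = 22
New sum = old_sum + delta = 250 + (22) = 272

Answer: 272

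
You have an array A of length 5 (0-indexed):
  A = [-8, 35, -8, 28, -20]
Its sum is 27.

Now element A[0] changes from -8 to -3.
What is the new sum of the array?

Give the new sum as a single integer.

Old value at index 0: -8
New value at index 0: -3
Delta = -3 - -8 = 5
New sum = old_sum + delta = 27 + (5) = 32

Answer: 32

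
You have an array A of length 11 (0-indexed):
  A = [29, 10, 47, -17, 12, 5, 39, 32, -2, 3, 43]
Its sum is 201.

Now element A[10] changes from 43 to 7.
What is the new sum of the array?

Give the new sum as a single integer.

Answer: 165

Derivation:
Old value at index 10: 43
New value at index 10: 7
Delta = 7 - 43 = -36
New sum = old_sum + delta = 201 + (-36) = 165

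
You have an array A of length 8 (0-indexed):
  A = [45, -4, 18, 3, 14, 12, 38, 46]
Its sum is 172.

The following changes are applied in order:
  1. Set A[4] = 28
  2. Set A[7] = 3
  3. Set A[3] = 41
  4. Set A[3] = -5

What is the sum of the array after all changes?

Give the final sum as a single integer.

Answer: 135

Derivation:
Initial sum: 172
Change 1: A[4] 14 -> 28, delta = 14, sum = 186
Change 2: A[7] 46 -> 3, delta = -43, sum = 143
Change 3: A[3] 3 -> 41, delta = 38, sum = 181
Change 4: A[3] 41 -> -5, delta = -46, sum = 135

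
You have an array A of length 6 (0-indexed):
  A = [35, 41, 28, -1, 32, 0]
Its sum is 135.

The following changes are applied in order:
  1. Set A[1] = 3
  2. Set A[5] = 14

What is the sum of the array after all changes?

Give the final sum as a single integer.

Answer: 111

Derivation:
Initial sum: 135
Change 1: A[1] 41 -> 3, delta = -38, sum = 97
Change 2: A[5] 0 -> 14, delta = 14, sum = 111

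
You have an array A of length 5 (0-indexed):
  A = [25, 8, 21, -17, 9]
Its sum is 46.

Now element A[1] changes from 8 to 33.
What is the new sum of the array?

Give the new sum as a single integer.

Old value at index 1: 8
New value at index 1: 33
Delta = 33 - 8 = 25
New sum = old_sum + delta = 46 + (25) = 71

Answer: 71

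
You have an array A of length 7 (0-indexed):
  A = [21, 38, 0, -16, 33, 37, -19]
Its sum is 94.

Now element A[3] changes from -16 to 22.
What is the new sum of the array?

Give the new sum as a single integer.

Old value at index 3: -16
New value at index 3: 22
Delta = 22 - -16 = 38
New sum = old_sum + delta = 94 + (38) = 132

Answer: 132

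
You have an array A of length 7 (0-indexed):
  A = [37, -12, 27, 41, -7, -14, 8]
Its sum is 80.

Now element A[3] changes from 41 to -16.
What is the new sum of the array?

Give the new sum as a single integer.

Old value at index 3: 41
New value at index 3: -16
Delta = -16 - 41 = -57
New sum = old_sum + delta = 80 + (-57) = 23

Answer: 23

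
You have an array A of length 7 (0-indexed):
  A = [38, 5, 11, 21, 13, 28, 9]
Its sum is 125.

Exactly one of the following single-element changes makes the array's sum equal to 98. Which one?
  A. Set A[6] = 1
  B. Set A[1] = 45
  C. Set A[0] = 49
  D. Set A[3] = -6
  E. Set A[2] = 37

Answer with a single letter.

Answer: D

Derivation:
Option A: A[6] 9->1, delta=-8, new_sum=125+(-8)=117
Option B: A[1] 5->45, delta=40, new_sum=125+(40)=165
Option C: A[0] 38->49, delta=11, new_sum=125+(11)=136
Option D: A[3] 21->-6, delta=-27, new_sum=125+(-27)=98 <-- matches target
Option E: A[2] 11->37, delta=26, new_sum=125+(26)=151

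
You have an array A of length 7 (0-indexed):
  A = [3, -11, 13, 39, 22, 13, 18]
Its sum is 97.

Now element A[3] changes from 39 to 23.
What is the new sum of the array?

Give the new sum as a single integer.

Old value at index 3: 39
New value at index 3: 23
Delta = 23 - 39 = -16
New sum = old_sum + delta = 97 + (-16) = 81

Answer: 81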